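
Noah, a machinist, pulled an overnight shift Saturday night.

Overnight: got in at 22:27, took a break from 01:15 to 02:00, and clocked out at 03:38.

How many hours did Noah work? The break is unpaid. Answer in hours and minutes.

Overnight: 22:27 → midnight = 1 h 33 min; midnight → 03:38 = 3 h 38 min; span 5 h 11 min; less 45 min break → 4 h 26 min

4 h 26 min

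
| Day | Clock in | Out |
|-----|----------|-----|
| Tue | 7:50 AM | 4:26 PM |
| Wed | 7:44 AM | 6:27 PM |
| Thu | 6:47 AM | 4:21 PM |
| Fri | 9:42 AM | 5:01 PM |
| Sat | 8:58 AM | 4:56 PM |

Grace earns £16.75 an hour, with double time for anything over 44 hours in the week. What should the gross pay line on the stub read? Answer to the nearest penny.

£742.58

Tue: 7:50 AM–4:26 PM = 8 h 36 min
Wed: 7:44 AM–6:27 PM = 10 h 43 min
Thu: 6:47 AM–4:21 PM = 9 h 34 min
Fri: 9:42 AM–5:01 PM = 7 h 19 min
Sat: 8:58 AM–4:56 PM = 7 h 58 min
Total worked: 44 h 10 min = 2650 min.
Regular 44 h 0 min = 2640 min at £16.75/h; overtime 0 h 10 min = 10 min at £33.50/h.
Pay = (2640 × £16.75 + 10 × £33.50) ÷ 60 = £742.58.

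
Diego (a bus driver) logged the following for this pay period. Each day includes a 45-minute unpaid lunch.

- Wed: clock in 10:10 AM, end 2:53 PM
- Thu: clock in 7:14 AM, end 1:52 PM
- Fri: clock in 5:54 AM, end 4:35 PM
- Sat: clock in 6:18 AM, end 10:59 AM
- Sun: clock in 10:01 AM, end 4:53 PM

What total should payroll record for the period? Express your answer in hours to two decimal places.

29.83 hours

Wed: 10:10 AM–2:53 PM = 4 h 43 min; less 45 min break → 3 h 58 min
Thu: 7:14 AM–1:52 PM = 6 h 38 min; less 45 min break → 5 h 53 min
Fri: 5:54 AM–4:35 PM = 10 h 41 min; less 45 min break → 9 h 56 min
Sat: 6:18 AM–10:59 AM = 4 h 41 min; less 45 min break → 3 h 56 min
Sun: 10:01 AM–4:53 PM = 6 h 52 min; less 45 min break → 6 h 7 min
Total: 3 h 58 min + 5 h 53 min + 9 h 56 min + 3 h 56 min + 6 h 7 min = 29 h 50 min.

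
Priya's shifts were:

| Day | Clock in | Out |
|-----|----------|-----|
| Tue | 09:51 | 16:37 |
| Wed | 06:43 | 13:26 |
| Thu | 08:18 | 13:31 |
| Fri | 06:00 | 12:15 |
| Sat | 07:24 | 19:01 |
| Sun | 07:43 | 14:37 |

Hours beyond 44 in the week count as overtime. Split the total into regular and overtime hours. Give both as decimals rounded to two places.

Tue: 09:51–16:37 = 6 h 46 min
Wed: 06:43–13:26 = 6 h 43 min
Thu: 08:18–13:31 = 5 h 13 min
Fri: 06:00–12:15 = 6 h 15 min
Sat: 07:24–19:01 = 11 h 37 min
Sun: 07:43–14:37 = 6 h 54 min
Total worked: 43 h 28 min = 43.47 h.
Threshold 44 h → overtime 0 h 0 min, regular 43 h 28 min.

Regular 43.47 hours, overtime 0.00 hours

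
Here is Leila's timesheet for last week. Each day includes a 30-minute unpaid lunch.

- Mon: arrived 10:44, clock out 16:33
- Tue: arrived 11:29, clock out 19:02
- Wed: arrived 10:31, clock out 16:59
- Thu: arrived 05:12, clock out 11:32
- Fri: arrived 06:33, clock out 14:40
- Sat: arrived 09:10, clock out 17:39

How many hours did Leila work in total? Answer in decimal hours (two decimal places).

39.77 hours

Mon: 10:44–16:33 = 5 h 49 min; less 30 min break → 5 h 19 min
Tue: 11:29–19:02 = 7 h 33 min; less 30 min break → 7 h 3 min
Wed: 10:31–16:59 = 6 h 28 min; less 30 min break → 5 h 58 min
Thu: 05:12–11:32 = 6 h 20 min; less 30 min break → 5 h 50 min
Fri: 06:33–14:40 = 8 h 7 min; less 30 min break → 7 h 37 min
Sat: 09:10–17:39 = 8 h 29 min; less 30 min break → 7 h 59 min
Total: 5 h 19 min + 7 h 3 min + 5 h 58 min + 5 h 50 min + 7 h 37 min + 7 h 59 min = 39 h 46 min.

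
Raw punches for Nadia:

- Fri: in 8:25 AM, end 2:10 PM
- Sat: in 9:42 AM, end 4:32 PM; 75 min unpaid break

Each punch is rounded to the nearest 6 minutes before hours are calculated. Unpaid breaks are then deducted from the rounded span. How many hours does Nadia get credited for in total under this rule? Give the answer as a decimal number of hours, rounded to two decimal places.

Fri: in 8:25 AM→8:24 AM, out 2:10 PM→2:12 PM; 5 h 48 min
Sat: in 9:42 AM→9:42 AM, out 4:32 PM→4:30 PM; 6 h 48 min − 75 min = 5 h 33 min
Total credited: 11 h 21 min.

11.35 hours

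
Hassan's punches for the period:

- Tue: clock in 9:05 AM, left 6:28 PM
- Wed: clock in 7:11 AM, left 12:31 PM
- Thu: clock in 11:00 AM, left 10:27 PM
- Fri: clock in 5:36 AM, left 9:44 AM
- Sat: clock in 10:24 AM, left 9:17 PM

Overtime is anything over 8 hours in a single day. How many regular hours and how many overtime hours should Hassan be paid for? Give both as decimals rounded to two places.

Tue: 9:05 AM–6:28 PM = 9 h 23 min
Wed: 7:11 AM–12:31 PM = 5 h 20 min
Thu: 11:00 AM–10:27 PM = 11 h 27 min
Fri: 5:36 AM–9:44 AM = 4 h 8 min
Sat: 10:24 AM–9:17 PM = 10 h 53 min
Tue reg 8 h 0 min / OT 1 h 23 min; Wed reg 5 h 20 min / OT 0 h 0 min; Thu reg 8 h 0 min / OT 3 h 27 min; Fri reg 4 h 8 min / OT 0 h 0 min; Sat reg 8 h 0 min / OT 2 h 53 min.
Totals: regular 33 h 28 min, overtime 7 h 43 min.

Regular 33.47 hours, overtime 7.72 hours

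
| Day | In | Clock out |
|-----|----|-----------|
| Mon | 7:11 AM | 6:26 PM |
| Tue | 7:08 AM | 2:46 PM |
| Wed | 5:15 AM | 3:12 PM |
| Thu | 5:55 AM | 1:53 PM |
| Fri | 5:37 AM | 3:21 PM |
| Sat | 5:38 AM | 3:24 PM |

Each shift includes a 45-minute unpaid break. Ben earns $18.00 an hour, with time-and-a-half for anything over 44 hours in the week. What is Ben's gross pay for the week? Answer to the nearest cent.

$1002.60

Mon: 7:11 AM–6:26 PM = 11 h 15 min; less 45 min break → 10 h 30 min
Tue: 7:08 AM–2:46 PM = 7 h 38 min; less 45 min break → 6 h 53 min
Wed: 5:15 AM–3:12 PM = 9 h 57 min; less 45 min break → 9 h 12 min
Thu: 5:55 AM–1:53 PM = 7 h 58 min; less 45 min break → 7 h 13 min
Fri: 5:37 AM–3:21 PM = 9 h 44 min; less 45 min break → 8 h 59 min
Sat: 5:38 AM–3:24 PM = 9 h 46 min; less 45 min break → 9 h 1 min
Total worked: 51 h 48 min = 3108 min.
Regular 44 h 0 min = 2640 min at $18.00/h; overtime 7 h 48 min = 468 min at $27.00/h.
Pay = (2640 × $18.00 + 468 × $27.00) ÷ 60 = $1002.60.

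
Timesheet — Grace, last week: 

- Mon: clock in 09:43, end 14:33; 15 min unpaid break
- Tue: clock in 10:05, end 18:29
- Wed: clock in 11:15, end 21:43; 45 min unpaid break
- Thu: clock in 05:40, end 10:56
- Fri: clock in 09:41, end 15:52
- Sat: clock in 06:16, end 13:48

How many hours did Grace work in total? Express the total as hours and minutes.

41 h 41 min

Mon: 09:43–14:33 = 4 h 50 min; less 15 min break → 4 h 35 min
Tue: 10:05–18:29 = 8 h 24 min
Wed: 11:15–21:43 = 10 h 28 min; less 45 min break → 9 h 43 min
Thu: 05:40–10:56 = 5 h 16 min
Fri: 09:41–15:52 = 6 h 11 min
Sat: 06:16–13:48 = 7 h 32 min
Total: 4 h 35 min + 8 h 24 min + 9 h 43 min + 5 h 16 min + 6 h 11 min + 7 h 32 min = 41 h 41 min.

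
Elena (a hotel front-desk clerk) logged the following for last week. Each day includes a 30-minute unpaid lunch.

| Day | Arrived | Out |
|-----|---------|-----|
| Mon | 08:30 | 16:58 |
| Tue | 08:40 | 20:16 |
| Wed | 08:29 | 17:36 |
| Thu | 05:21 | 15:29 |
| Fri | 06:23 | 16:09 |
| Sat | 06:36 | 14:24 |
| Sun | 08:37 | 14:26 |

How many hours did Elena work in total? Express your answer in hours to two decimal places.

Mon: 08:30–16:58 = 8 h 28 min; less 30 min break → 7 h 58 min
Tue: 08:40–20:16 = 11 h 36 min; less 30 min break → 11 h 6 min
Wed: 08:29–17:36 = 9 h 7 min; less 30 min break → 8 h 37 min
Thu: 05:21–15:29 = 10 h 8 min; less 30 min break → 9 h 38 min
Fri: 06:23–16:09 = 9 h 46 min; less 30 min break → 9 h 16 min
Sat: 06:36–14:24 = 7 h 48 min; less 30 min break → 7 h 18 min
Sun: 08:37–14:26 = 5 h 49 min; less 30 min break → 5 h 19 min
Total: 7 h 58 min + 11 h 6 min + 8 h 37 min + 9 h 38 min + 9 h 16 min + 7 h 18 min + 5 h 19 min = 59 h 12 min.

59.20 hours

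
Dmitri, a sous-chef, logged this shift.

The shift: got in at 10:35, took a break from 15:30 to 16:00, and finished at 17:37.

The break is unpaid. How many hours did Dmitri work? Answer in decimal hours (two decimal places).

6.53 hours

The shift: 10:35–17:37 = 7 h 2 min; less 30 min break → 6 h 32 min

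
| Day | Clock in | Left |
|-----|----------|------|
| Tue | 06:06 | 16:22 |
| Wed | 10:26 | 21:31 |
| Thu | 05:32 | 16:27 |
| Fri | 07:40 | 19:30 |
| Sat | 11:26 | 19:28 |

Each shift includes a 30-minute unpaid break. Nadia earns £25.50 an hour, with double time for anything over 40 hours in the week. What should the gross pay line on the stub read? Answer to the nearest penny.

Tue: 06:06–16:22 = 10 h 16 min; less 30 min break → 9 h 46 min
Wed: 10:26–21:31 = 11 h 5 min; less 30 min break → 10 h 35 min
Thu: 05:32–16:27 = 10 h 55 min; less 30 min break → 10 h 25 min
Fri: 07:40–19:30 = 11 h 50 min; less 30 min break → 11 h 20 min
Sat: 11:26–19:28 = 8 h 2 min; less 30 min break → 7 h 32 min
Total worked: 49 h 38 min = 2978 min.
Regular 40 h 0 min = 2400 min at £25.50/h; overtime 9 h 38 min = 578 min at £51.00/h.
Pay = (2400 × £25.50 + 578 × £51.00) ÷ 60 = £1511.30.

£1511.30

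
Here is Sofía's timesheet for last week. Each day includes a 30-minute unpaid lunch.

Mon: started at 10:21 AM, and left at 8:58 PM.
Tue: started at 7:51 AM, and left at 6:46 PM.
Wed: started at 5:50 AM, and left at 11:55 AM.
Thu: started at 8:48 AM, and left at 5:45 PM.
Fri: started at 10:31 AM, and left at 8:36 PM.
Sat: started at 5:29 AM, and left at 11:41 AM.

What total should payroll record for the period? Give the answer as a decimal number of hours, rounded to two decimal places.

49.85 hours

Mon: 10:21 AM–8:58 PM = 10 h 37 min; less 30 min break → 10 h 7 min
Tue: 7:51 AM–6:46 PM = 10 h 55 min; less 30 min break → 10 h 25 min
Wed: 5:50 AM–11:55 AM = 6 h 5 min; less 30 min break → 5 h 35 min
Thu: 8:48 AM–5:45 PM = 8 h 57 min; less 30 min break → 8 h 27 min
Fri: 10:31 AM–8:36 PM = 10 h 5 min; less 30 min break → 9 h 35 min
Sat: 5:29 AM–11:41 AM = 6 h 12 min; less 30 min break → 5 h 42 min
Total: 10 h 7 min + 10 h 25 min + 5 h 35 min + 8 h 27 min + 9 h 35 min + 5 h 42 min = 49 h 51 min.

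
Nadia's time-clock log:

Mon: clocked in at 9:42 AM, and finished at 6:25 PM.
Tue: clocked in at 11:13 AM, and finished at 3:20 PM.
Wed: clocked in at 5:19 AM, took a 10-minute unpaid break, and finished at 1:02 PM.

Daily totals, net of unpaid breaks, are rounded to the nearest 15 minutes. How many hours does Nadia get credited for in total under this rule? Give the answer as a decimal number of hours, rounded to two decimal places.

20.25 hours

Mon: 9:42 AM–6:25 PM = 8 h 43 min → rounds to 8 h 45 min
Tue: 11:13 AM–3:20 PM = 4 h 7 min → rounds to 4 h 0 min
Wed: 5:19 AM–1:02 PM = 7 h 43 min − 10 min = 7 h 33 min → rounds to 7 h 30 min
Total credited: 20 h 15 min.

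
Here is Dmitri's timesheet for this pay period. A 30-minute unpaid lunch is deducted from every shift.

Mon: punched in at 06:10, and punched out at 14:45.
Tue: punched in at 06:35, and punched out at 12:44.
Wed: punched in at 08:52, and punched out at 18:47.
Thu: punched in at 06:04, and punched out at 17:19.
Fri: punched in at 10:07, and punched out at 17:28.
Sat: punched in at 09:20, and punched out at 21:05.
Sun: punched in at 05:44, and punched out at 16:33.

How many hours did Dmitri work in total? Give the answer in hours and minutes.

Mon: 06:10–14:45 = 8 h 35 min; less 30 min break → 8 h 5 min
Tue: 06:35–12:44 = 6 h 9 min; less 30 min break → 5 h 39 min
Wed: 08:52–18:47 = 9 h 55 min; less 30 min break → 9 h 25 min
Thu: 06:04–17:19 = 11 h 15 min; less 30 min break → 10 h 45 min
Fri: 10:07–17:28 = 7 h 21 min; less 30 min break → 6 h 51 min
Sat: 09:20–21:05 = 11 h 45 min; less 30 min break → 11 h 15 min
Sun: 05:44–16:33 = 10 h 49 min; less 30 min break → 10 h 19 min
Total: 8 h 5 min + 5 h 39 min + 9 h 25 min + 10 h 45 min + 6 h 51 min + 11 h 15 min + 10 h 19 min = 62 h 19 min.

62 h 19 min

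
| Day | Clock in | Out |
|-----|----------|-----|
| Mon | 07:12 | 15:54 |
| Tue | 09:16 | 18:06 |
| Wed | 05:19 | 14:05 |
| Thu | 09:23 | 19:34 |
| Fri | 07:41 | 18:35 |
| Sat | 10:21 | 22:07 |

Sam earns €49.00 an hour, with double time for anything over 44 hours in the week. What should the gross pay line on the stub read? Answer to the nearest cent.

Mon: 07:12–15:54 = 8 h 42 min
Tue: 09:16–18:06 = 8 h 50 min
Wed: 05:19–14:05 = 8 h 46 min
Thu: 09:23–19:34 = 10 h 11 min
Fri: 07:41–18:35 = 10 h 54 min
Sat: 10:21–22:07 = 11 h 46 min
Total worked: 59 h 9 min = 3549 min.
Regular 44 h 0 min = 2640 min at €49.00/h; overtime 15 h 9 min = 909 min at €98.00/h.
Pay = (2640 × €49.00 + 909 × €98.00) ÷ 60 = €3640.70.

€3640.70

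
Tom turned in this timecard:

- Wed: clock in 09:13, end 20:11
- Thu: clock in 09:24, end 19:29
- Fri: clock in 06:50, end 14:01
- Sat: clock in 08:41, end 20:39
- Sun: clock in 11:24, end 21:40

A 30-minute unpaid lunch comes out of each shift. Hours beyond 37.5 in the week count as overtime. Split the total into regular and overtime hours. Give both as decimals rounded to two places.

Regular 37.50 hours, overtime 10.47 hours

Wed: 09:13–20:11 = 10 h 58 min; less 30 min break → 10 h 28 min
Thu: 09:24–19:29 = 10 h 5 min; less 30 min break → 9 h 35 min
Fri: 06:50–14:01 = 7 h 11 min; less 30 min break → 6 h 41 min
Sat: 08:41–20:39 = 11 h 58 min; less 30 min break → 11 h 28 min
Sun: 11:24–21:40 = 10 h 16 min; less 30 min break → 9 h 46 min
Total worked: 47 h 58 min = 47.97 h.
Threshold 37.5 h → overtime 10 h 28 min, regular 37 h 30 min.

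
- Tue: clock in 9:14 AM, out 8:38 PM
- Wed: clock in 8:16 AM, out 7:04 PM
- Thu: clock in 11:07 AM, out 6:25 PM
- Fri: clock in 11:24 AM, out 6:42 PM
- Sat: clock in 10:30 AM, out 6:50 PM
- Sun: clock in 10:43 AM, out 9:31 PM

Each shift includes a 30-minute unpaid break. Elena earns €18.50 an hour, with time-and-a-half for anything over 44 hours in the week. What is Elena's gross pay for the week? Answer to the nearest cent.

€1061.90

Tue: 9:14 AM–8:38 PM = 11 h 24 min; less 30 min break → 10 h 54 min
Wed: 8:16 AM–7:04 PM = 10 h 48 min; less 30 min break → 10 h 18 min
Thu: 11:07 AM–6:25 PM = 7 h 18 min; less 30 min break → 6 h 48 min
Fri: 11:24 AM–6:42 PM = 7 h 18 min; less 30 min break → 6 h 48 min
Sat: 10:30 AM–6:50 PM = 8 h 20 min; less 30 min break → 7 h 50 min
Sun: 10:43 AM–9:31 PM = 10 h 48 min; less 30 min break → 10 h 18 min
Total worked: 52 h 56 min = 3176 min.
Regular 44 h 0 min = 2640 min at €18.50/h; overtime 8 h 56 min = 536 min at €27.75/h.
Pay = (2640 × €18.50 + 536 × €27.75) ÷ 60 = €1061.90.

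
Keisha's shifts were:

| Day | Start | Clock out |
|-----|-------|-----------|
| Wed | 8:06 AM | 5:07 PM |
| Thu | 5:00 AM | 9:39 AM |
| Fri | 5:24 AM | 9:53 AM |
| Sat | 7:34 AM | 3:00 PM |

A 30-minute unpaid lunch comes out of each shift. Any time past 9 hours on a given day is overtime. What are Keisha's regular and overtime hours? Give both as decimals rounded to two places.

Wed: 8:06 AM–5:07 PM = 9 h 1 min; less 30 min break → 8 h 31 min
Thu: 5:00 AM–9:39 AM = 4 h 39 min; less 30 min break → 4 h 9 min
Fri: 5:24 AM–9:53 AM = 4 h 29 min; less 30 min break → 3 h 59 min
Sat: 7:34 AM–3:00 PM = 7 h 26 min; less 30 min break → 6 h 56 min
Wed reg 8 h 31 min / OT 0 h 0 min; Thu reg 4 h 9 min / OT 0 h 0 min; Fri reg 3 h 59 min / OT 0 h 0 min; Sat reg 6 h 56 min / OT 0 h 0 min.
Totals: regular 23 h 35 min, overtime 0 h 0 min.

Regular 23.58 hours, overtime 0.00 hours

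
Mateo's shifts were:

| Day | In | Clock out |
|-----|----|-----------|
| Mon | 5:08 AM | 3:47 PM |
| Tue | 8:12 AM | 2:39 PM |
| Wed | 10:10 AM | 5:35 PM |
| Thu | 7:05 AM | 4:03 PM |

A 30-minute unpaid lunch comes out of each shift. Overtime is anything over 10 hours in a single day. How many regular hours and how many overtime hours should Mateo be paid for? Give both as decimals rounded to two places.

Mon: 5:08 AM–3:47 PM = 10 h 39 min; less 30 min break → 10 h 9 min
Tue: 8:12 AM–2:39 PM = 6 h 27 min; less 30 min break → 5 h 57 min
Wed: 10:10 AM–5:35 PM = 7 h 25 min; less 30 min break → 6 h 55 min
Thu: 7:05 AM–4:03 PM = 8 h 58 min; less 30 min break → 8 h 28 min
Mon reg 10 h 0 min / OT 0 h 9 min; Tue reg 5 h 57 min / OT 0 h 0 min; Wed reg 6 h 55 min / OT 0 h 0 min; Thu reg 8 h 28 min / OT 0 h 0 min.
Totals: regular 31 h 20 min, overtime 0 h 9 min.

Regular 31.33 hours, overtime 0.15 hours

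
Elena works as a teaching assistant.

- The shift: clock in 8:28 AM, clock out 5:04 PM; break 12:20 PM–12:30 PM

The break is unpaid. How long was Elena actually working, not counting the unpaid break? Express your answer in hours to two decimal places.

The shift: 8:28 AM–5:04 PM = 8 h 36 min; less 10 min break → 8 h 26 min

8.43 hours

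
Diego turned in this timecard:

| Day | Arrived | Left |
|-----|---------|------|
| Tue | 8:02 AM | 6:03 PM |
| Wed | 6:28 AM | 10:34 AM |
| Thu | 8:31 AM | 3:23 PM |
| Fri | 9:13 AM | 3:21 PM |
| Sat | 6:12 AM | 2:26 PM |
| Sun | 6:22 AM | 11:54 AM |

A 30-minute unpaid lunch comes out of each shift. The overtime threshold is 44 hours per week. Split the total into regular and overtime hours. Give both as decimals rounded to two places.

Tue: 8:02 AM–6:03 PM = 10 h 1 min; less 30 min break → 9 h 31 min
Wed: 6:28 AM–10:34 AM = 4 h 6 min; less 30 min break → 3 h 36 min
Thu: 8:31 AM–3:23 PM = 6 h 52 min; less 30 min break → 6 h 22 min
Fri: 9:13 AM–3:21 PM = 6 h 8 min; less 30 min break → 5 h 38 min
Sat: 6:12 AM–2:26 PM = 8 h 14 min; less 30 min break → 7 h 44 min
Sun: 6:22 AM–11:54 AM = 5 h 32 min; less 30 min break → 5 h 2 min
Total worked: 37 h 53 min = 37.88 h.
Threshold 44 h → overtime 0 h 0 min, regular 37 h 53 min.

Regular 37.88 hours, overtime 0.00 hours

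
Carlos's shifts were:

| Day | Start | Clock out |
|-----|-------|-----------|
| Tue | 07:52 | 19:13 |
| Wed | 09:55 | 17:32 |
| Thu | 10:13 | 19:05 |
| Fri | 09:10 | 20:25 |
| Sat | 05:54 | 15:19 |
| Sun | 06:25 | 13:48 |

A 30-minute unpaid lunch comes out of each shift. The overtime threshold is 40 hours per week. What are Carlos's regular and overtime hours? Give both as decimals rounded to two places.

Tue: 07:52–19:13 = 11 h 21 min; less 30 min break → 10 h 51 min
Wed: 09:55–17:32 = 7 h 37 min; less 30 min break → 7 h 7 min
Thu: 10:13–19:05 = 8 h 52 min; less 30 min break → 8 h 22 min
Fri: 09:10–20:25 = 11 h 15 min; less 30 min break → 10 h 45 min
Sat: 05:54–15:19 = 9 h 25 min; less 30 min break → 8 h 55 min
Sun: 06:25–13:48 = 7 h 23 min; less 30 min break → 6 h 53 min
Total worked: 52 h 53 min = 52.88 h.
Threshold 40 h → overtime 12 h 53 min, regular 40 h 0 min.

Regular 40.00 hours, overtime 12.88 hours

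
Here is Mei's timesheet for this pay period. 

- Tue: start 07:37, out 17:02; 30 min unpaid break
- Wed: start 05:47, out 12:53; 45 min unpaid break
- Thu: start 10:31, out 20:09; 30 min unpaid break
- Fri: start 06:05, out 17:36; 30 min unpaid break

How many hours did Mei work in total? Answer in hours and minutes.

35 h 25 min

Tue: 07:37–17:02 = 9 h 25 min; less 30 min break → 8 h 55 min
Wed: 05:47–12:53 = 7 h 6 min; less 45 min break → 6 h 21 min
Thu: 10:31–20:09 = 9 h 38 min; less 30 min break → 9 h 8 min
Fri: 06:05–17:36 = 11 h 31 min; less 30 min break → 11 h 1 min
Total: 8 h 55 min + 6 h 21 min + 9 h 8 min + 11 h 1 min = 35 h 25 min.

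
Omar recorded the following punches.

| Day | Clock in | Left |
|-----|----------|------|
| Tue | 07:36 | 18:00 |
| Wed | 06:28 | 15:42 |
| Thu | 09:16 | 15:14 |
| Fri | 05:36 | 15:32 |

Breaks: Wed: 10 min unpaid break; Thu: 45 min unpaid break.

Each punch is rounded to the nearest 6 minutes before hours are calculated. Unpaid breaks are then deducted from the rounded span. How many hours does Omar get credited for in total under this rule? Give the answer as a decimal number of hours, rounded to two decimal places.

34.48 hours

Tue: in 07:36→07:36, out 18:00→18:00; 10 h 24 min
Wed: in 06:28→06:30, out 15:42→15:42; 9 h 12 min − 10 min = 9 h 2 min
Thu: in 09:16→09:18, out 15:14→15:12; 5 h 54 min − 45 min = 5 h 9 min
Fri: in 05:36→05:36, out 15:32→15:30; 9 h 54 min
Total credited: 34 h 29 min.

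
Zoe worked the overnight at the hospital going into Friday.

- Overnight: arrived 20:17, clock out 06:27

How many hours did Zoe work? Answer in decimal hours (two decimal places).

10.17 hours

Overnight: 20:17 → midnight = 3 h 43 min; midnight → 06:27 = 6 h 27 min; span 10 h 10 min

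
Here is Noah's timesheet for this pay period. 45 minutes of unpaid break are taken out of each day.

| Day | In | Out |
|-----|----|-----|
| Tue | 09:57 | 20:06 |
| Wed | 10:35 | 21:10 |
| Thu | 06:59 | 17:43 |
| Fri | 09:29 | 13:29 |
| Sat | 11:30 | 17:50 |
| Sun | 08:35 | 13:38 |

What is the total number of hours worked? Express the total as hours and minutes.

42 h 21 min

Tue: 09:57–20:06 = 10 h 9 min; less 45 min break → 9 h 24 min
Wed: 10:35–21:10 = 10 h 35 min; less 45 min break → 9 h 50 min
Thu: 06:59–17:43 = 10 h 44 min; less 45 min break → 9 h 59 min
Fri: 09:29–13:29 = 4 h 0 min; less 45 min break → 3 h 15 min
Sat: 11:30–17:50 = 6 h 20 min; less 45 min break → 5 h 35 min
Sun: 08:35–13:38 = 5 h 3 min; less 45 min break → 4 h 18 min
Total: 9 h 24 min + 9 h 50 min + 9 h 59 min + 3 h 15 min + 5 h 35 min + 4 h 18 min = 42 h 21 min.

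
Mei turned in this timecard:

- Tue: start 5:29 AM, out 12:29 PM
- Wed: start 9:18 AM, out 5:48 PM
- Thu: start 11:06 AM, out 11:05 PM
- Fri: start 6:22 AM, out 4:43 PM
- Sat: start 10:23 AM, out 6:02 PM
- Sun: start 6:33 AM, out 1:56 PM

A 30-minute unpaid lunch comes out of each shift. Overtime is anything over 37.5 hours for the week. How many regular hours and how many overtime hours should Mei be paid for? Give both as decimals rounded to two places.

Tue: 5:29 AM–12:29 PM = 7 h 0 min; less 30 min break → 6 h 30 min
Wed: 9:18 AM–5:48 PM = 8 h 30 min; less 30 min break → 8 h 0 min
Thu: 11:06 AM–11:05 PM = 11 h 59 min; less 30 min break → 11 h 29 min
Fri: 6:22 AM–4:43 PM = 10 h 21 min; less 30 min break → 9 h 51 min
Sat: 10:23 AM–6:02 PM = 7 h 39 min; less 30 min break → 7 h 9 min
Sun: 6:33 AM–1:56 PM = 7 h 23 min; less 30 min break → 6 h 53 min
Total worked: 49 h 52 min = 49.87 h.
Threshold 37.5 h → overtime 12 h 22 min, regular 37 h 30 min.

Regular 37.50 hours, overtime 12.37 hours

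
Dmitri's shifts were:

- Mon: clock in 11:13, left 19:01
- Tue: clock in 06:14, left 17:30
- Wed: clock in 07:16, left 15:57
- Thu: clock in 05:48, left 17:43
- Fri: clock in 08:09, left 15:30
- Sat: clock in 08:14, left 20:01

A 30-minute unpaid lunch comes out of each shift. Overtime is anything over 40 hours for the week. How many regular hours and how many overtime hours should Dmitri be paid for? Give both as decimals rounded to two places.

Mon: 11:13–19:01 = 7 h 48 min; less 30 min break → 7 h 18 min
Tue: 06:14–17:30 = 11 h 16 min; less 30 min break → 10 h 46 min
Wed: 07:16–15:57 = 8 h 41 min; less 30 min break → 8 h 11 min
Thu: 05:48–17:43 = 11 h 55 min; less 30 min break → 11 h 25 min
Fri: 08:09–15:30 = 7 h 21 min; less 30 min break → 6 h 51 min
Sat: 08:14–20:01 = 11 h 47 min; less 30 min break → 11 h 17 min
Total worked: 55 h 48 min = 55.80 h.
Threshold 40 h → overtime 15 h 48 min, regular 40 h 0 min.

Regular 40.00 hours, overtime 15.80 hours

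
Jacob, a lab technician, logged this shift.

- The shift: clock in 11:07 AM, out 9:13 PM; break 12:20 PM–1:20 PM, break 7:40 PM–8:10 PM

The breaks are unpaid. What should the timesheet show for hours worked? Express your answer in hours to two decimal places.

The shift: 11:07 AM–9:13 PM = 10 h 6 min; less 90 min break → 8 h 36 min

8.60 hours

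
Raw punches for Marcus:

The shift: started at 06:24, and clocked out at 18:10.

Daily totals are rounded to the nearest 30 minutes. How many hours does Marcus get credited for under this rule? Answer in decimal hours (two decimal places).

12.00 hours

The shift: 06:24–18:10 = 11 h 46 min → rounds to 12 h 0 min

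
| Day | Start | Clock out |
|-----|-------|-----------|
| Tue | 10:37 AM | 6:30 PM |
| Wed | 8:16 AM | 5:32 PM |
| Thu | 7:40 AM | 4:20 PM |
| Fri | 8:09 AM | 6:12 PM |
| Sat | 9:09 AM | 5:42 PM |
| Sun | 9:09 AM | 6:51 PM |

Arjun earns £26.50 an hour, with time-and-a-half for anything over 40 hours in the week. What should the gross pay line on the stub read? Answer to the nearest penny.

£1621.14

Tue: 10:37 AM–6:30 PM = 7 h 53 min
Wed: 8:16 AM–5:32 PM = 9 h 16 min
Thu: 7:40 AM–4:20 PM = 8 h 40 min
Fri: 8:09 AM–6:12 PM = 10 h 3 min
Sat: 9:09 AM–5:42 PM = 8 h 33 min
Sun: 9:09 AM–6:51 PM = 9 h 42 min
Total worked: 54 h 7 min = 3247 min.
Regular 40 h 0 min = 2400 min at £26.50/h; overtime 14 h 7 min = 847 min at £39.75/h.
Pay = (2400 × £26.50 + 847 × £39.75) ÷ 60 = £1621.14.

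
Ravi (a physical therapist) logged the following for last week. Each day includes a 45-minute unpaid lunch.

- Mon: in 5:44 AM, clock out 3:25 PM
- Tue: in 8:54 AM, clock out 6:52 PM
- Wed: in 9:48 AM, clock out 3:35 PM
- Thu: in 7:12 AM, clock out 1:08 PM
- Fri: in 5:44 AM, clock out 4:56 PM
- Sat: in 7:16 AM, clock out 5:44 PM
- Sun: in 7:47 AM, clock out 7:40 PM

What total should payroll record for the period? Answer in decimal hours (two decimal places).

59.67 hours

Mon: 5:44 AM–3:25 PM = 9 h 41 min; less 45 min break → 8 h 56 min
Tue: 8:54 AM–6:52 PM = 9 h 58 min; less 45 min break → 9 h 13 min
Wed: 9:48 AM–3:35 PM = 5 h 47 min; less 45 min break → 5 h 2 min
Thu: 7:12 AM–1:08 PM = 5 h 56 min; less 45 min break → 5 h 11 min
Fri: 5:44 AM–4:56 PM = 11 h 12 min; less 45 min break → 10 h 27 min
Sat: 7:16 AM–5:44 PM = 10 h 28 min; less 45 min break → 9 h 43 min
Sun: 7:47 AM–7:40 PM = 11 h 53 min; less 45 min break → 11 h 8 min
Total: 8 h 56 min + 9 h 13 min + 5 h 2 min + 5 h 11 min + 10 h 27 min + 9 h 43 min + 11 h 8 min = 59 h 40 min.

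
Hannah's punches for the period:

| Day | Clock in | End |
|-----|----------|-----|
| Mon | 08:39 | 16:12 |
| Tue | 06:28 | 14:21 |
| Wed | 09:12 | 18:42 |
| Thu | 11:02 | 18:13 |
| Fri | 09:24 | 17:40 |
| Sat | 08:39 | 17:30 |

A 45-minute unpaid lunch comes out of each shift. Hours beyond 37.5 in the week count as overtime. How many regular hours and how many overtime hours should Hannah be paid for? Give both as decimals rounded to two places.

Mon: 08:39–16:12 = 7 h 33 min; less 45 min break → 6 h 48 min
Tue: 06:28–14:21 = 7 h 53 min; less 45 min break → 7 h 8 min
Wed: 09:12–18:42 = 9 h 30 min; less 45 min break → 8 h 45 min
Thu: 11:02–18:13 = 7 h 11 min; less 45 min break → 6 h 26 min
Fri: 09:24–17:40 = 8 h 16 min; less 45 min break → 7 h 31 min
Sat: 08:39–17:30 = 8 h 51 min; less 45 min break → 8 h 6 min
Total worked: 44 h 44 min = 44.73 h.
Threshold 37.5 h → overtime 7 h 14 min, regular 37 h 30 min.

Regular 37.50 hours, overtime 7.23 hours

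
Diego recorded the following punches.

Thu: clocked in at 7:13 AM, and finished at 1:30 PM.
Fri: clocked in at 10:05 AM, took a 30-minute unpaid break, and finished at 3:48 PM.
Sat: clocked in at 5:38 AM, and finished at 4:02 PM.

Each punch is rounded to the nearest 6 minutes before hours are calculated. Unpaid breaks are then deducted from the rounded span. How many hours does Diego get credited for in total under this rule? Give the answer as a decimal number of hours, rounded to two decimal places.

Thu: in 7:13 AM→7:12 AM, out 1:30 PM→1:30 PM; 6 h 18 min
Fri: in 10:05 AM→10:06 AM, out 3:48 PM→3:48 PM; 5 h 42 min − 30 min = 5 h 12 min
Sat: in 5:38 AM→5:36 AM, out 4:02 PM→4:00 PM; 10 h 24 min
Total credited: 21 h 54 min.

21.90 hours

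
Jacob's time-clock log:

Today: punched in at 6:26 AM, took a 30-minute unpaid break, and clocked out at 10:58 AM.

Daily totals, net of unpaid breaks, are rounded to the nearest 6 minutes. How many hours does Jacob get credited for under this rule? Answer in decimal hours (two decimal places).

Today: 6:26 AM–10:58 AM = 4 h 32 min − 30 min = 4 h 2 min → rounds to 4 h 0 min

4.00 hours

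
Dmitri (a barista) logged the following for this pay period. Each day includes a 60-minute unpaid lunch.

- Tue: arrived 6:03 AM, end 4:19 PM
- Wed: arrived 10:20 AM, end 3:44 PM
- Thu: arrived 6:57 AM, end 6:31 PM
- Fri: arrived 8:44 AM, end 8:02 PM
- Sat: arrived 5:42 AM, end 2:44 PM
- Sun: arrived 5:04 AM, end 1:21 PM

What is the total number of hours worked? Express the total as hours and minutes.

49 h 51 min

Tue: 6:03 AM–4:19 PM = 10 h 16 min; less 60 min break → 9 h 16 min
Wed: 10:20 AM–3:44 PM = 5 h 24 min; less 60 min break → 4 h 24 min
Thu: 6:57 AM–6:31 PM = 11 h 34 min; less 60 min break → 10 h 34 min
Fri: 8:44 AM–8:02 PM = 11 h 18 min; less 60 min break → 10 h 18 min
Sat: 5:42 AM–2:44 PM = 9 h 2 min; less 60 min break → 8 h 2 min
Sun: 5:04 AM–1:21 PM = 8 h 17 min; less 60 min break → 7 h 17 min
Total: 9 h 16 min + 4 h 24 min + 10 h 34 min + 10 h 18 min + 8 h 2 min + 7 h 17 min = 49 h 51 min.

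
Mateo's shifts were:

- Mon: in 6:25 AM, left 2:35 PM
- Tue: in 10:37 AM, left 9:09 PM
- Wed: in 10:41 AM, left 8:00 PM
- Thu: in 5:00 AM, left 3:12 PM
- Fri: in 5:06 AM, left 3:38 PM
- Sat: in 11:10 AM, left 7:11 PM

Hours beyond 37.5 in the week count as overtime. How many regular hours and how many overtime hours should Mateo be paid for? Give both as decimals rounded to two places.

Regular 37.50 hours, overtime 19.27 hours

Mon: 6:25 AM–2:35 PM = 8 h 10 min
Tue: 10:37 AM–9:09 PM = 10 h 32 min
Wed: 10:41 AM–8:00 PM = 9 h 19 min
Thu: 5:00 AM–3:12 PM = 10 h 12 min
Fri: 5:06 AM–3:38 PM = 10 h 32 min
Sat: 11:10 AM–7:11 PM = 8 h 1 min
Total worked: 56 h 46 min = 56.77 h.
Threshold 37.5 h → overtime 19 h 16 min, regular 37 h 30 min.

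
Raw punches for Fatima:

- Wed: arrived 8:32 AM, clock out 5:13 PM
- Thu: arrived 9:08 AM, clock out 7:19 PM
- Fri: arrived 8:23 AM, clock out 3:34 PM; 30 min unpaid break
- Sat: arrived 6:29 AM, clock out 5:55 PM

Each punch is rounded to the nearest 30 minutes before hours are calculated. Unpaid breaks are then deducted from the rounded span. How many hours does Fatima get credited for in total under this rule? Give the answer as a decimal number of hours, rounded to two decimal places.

37.00 hours

Wed: in 8:32 AM→8:30 AM, out 5:13 PM→5:00 PM; 8 h 30 min
Thu: in 9:08 AM→9:00 AM, out 7:19 PM→7:30 PM; 10 h 30 min
Fri: in 8:23 AM→8:30 AM, out 3:34 PM→3:30 PM; 7 h 0 min − 30 min = 6 h 30 min
Sat: in 6:29 AM→6:30 AM, out 5:55 PM→6:00 PM; 11 h 30 min
Total credited: 37 h 0 min.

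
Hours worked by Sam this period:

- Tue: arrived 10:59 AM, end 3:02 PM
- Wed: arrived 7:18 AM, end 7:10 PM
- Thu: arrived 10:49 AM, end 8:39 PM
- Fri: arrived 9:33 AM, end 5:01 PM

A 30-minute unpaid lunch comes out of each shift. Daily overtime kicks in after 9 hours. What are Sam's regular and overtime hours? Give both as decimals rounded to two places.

Regular 28.52 hours, overtime 2.70 hours

Tue: 10:59 AM–3:02 PM = 4 h 3 min; less 30 min break → 3 h 33 min
Wed: 7:18 AM–7:10 PM = 11 h 52 min; less 30 min break → 11 h 22 min
Thu: 10:49 AM–8:39 PM = 9 h 50 min; less 30 min break → 9 h 20 min
Fri: 9:33 AM–5:01 PM = 7 h 28 min; less 30 min break → 6 h 58 min
Tue reg 3 h 33 min / OT 0 h 0 min; Wed reg 9 h 0 min / OT 2 h 22 min; Thu reg 9 h 0 min / OT 0 h 20 min; Fri reg 6 h 58 min / OT 0 h 0 min.
Totals: regular 28 h 31 min, overtime 2 h 42 min.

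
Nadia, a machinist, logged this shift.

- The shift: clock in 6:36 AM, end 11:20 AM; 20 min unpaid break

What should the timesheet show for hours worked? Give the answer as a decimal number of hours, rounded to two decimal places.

The shift: 6:36 AM–11:20 AM = 4 h 44 min; less 20 min break → 4 h 24 min

4.40 hours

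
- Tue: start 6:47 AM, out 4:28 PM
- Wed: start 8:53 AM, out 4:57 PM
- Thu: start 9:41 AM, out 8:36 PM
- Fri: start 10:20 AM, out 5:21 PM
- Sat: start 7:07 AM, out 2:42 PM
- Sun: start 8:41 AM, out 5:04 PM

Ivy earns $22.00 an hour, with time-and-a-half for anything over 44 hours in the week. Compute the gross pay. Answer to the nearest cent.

$1220.45

Tue: 6:47 AM–4:28 PM = 9 h 41 min
Wed: 8:53 AM–4:57 PM = 8 h 4 min
Thu: 9:41 AM–8:36 PM = 10 h 55 min
Fri: 10:20 AM–5:21 PM = 7 h 1 min
Sat: 7:07 AM–2:42 PM = 7 h 35 min
Sun: 8:41 AM–5:04 PM = 8 h 23 min
Total worked: 51 h 39 min = 3099 min.
Regular 44 h 0 min = 2640 min at $22.00/h; overtime 7 h 39 min = 459 min at $33.00/h.
Pay = (2640 × $22.00 + 459 × $33.00) ÷ 60 = $1220.45.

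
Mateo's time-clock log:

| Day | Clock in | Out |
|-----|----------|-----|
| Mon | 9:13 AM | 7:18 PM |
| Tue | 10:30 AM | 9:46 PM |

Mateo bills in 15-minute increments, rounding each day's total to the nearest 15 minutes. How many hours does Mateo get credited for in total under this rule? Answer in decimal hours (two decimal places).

21.25 hours

Mon: 9:13 AM–7:18 PM = 10 h 5 min → rounds to 10 h 0 min
Tue: 10:30 AM–9:46 PM = 11 h 16 min → rounds to 11 h 15 min
Total credited: 21 h 15 min.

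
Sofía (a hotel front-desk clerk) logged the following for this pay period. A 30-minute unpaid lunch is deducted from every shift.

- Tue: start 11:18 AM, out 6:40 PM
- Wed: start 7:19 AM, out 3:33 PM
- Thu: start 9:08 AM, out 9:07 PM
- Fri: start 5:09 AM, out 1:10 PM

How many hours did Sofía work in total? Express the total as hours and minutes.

33 h 36 min

Tue: 11:18 AM–6:40 PM = 7 h 22 min; less 30 min break → 6 h 52 min
Wed: 7:19 AM–3:33 PM = 8 h 14 min; less 30 min break → 7 h 44 min
Thu: 9:08 AM–9:07 PM = 11 h 59 min; less 30 min break → 11 h 29 min
Fri: 5:09 AM–1:10 PM = 8 h 1 min; less 30 min break → 7 h 31 min
Total: 6 h 52 min + 7 h 44 min + 11 h 29 min + 7 h 31 min = 33 h 36 min.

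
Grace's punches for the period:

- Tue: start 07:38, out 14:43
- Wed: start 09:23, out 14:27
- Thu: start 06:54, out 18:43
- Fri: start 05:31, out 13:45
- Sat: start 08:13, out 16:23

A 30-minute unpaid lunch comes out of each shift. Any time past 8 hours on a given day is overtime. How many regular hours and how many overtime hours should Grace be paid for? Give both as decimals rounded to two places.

Tue: 07:38–14:43 = 7 h 5 min; less 30 min break → 6 h 35 min
Wed: 09:23–14:27 = 5 h 4 min; less 30 min break → 4 h 34 min
Thu: 06:54–18:43 = 11 h 49 min; less 30 min break → 11 h 19 min
Fri: 05:31–13:45 = 8 h 14 min; less 30 min break → 7 h 44 min
Sat: 08:13–16:23 = 8 h 10 min; less 30 min break → 7 h 40 min
Tue reg 6 h 35 min / OT 0 h 0 min; Wed reg 4 h 34 min / OT 0 h 0 min; Thu reg 8 h 0 min / OT 3 h 19 min; Fri reg 7 h 44 min / OT 0 h 0 min; Sat reg 7 h 40 min / OT 0 h 0 min.
Totals: regular 34 h 33 min, overtime 3 h 19 min.

Regular 34.55 hours, overtime 3.32 hours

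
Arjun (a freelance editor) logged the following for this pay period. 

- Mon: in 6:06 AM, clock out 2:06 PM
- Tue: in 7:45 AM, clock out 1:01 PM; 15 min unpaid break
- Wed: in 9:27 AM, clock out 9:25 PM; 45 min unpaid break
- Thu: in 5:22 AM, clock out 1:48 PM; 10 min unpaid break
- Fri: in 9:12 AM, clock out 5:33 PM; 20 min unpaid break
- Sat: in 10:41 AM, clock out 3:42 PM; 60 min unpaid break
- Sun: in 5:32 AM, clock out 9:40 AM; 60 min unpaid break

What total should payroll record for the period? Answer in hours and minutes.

Mon: 6:06 AM–2:06 PM = 8 h 0 min
Tue: 7:45 AM–1:01 PM = 5 h 16 min; less 15 min break → 5 h 1 min
Wed: 9:27 AM–9:25 PM = 11 h 58 min; less 45 min break → 11 h 13 min
Thu: 5:22 AM–1:48 PM = 8 h 26 min; less 10 min break → 8 h 16 min
Fri: 9:12 AM–5:33 PM = 8 h 21 min; less 20 min break → 8 h 1 min
Sat: 10:41 AM–3:42 PM = 5 h 1 min; less 60 min break → 4 h 1 min
Sun: 5:32 AM–9:40 AM = 4 h 8 min; less 60 min break → 3 h 8 min
Total: 8 h 0 min + 5 h 1 min + 11 h 13 min + 8 h 16 min + 8 h 1 min + 4 h 1 min + 3 h 8 min = 47 h 40 min.

47 h 40 min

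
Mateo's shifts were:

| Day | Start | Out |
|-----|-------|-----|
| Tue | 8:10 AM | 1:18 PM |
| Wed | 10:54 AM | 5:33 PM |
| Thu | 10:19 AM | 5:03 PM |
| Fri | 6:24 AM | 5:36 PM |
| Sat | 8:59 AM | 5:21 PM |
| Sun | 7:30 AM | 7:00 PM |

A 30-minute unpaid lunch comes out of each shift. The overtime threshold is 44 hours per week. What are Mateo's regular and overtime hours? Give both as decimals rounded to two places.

Regular 44.00 hours, overtime 2.58 hours

Tue: 8:10 AM–1:18 PM = 5 h 8 min; less 30 min break → 4 h 38 min
Wed: 10:54 AM–5:33 PM = 6 h 39 min; less 30 min break → 6 h 9 min
Thu: 10:19 AM–5:03 PM = 6 h 44 min; less 30 min break → 6 h 14 min
Fri: 6:24 AM–5:36 PM = 11 h 12 min; less 30 min break → 10 h 42 min
Sat: 8:59 AM–5:21 PM = 8 h 22 min; less 30 min break → 7 h 52 min
Sun: 7:30 AM–7:00 PM = 11 h 30 min; less 30 min break → 11 h 0 min
Total worked: 46 h 35 min = 46.58 h.
Threshold 44 h → overtime 2 h 35 min, regular 44 h 0 min.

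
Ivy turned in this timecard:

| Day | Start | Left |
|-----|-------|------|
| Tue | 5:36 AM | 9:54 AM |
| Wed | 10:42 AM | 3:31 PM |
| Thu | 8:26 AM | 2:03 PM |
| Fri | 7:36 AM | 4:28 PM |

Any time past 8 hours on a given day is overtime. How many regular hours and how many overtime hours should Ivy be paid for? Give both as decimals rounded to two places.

Tue: 5:36 AM–9:54 AM = 4 h 18 min
Wed: 10:42 AM–3:31 PM = 4 h 49 min
Thu: 8:26 AM–2:03 PM = 5 h 37 min
Fri: 7:36 AM–4:28 PM = 8 h 52 min
Tue reg 4 h 18 min / OT 0 h 0 min; Wed reg 4 h 49 min / OT 0 h 0 min; Thu reg 5 h 37 min / OT 0 h 0 min; Fri reg 8 h 0 min / OT 0 h 52 min.
Totals: regular 22 h 44 min, overtime 0 h 52 min.

Regular 22.73 hours, overtime 0.87 hours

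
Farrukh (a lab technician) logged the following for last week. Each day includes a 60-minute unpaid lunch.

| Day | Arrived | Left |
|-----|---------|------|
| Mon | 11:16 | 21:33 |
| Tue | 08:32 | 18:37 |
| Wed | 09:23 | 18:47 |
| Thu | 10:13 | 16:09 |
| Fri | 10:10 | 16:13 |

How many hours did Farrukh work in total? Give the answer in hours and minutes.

36 h 45 min

Mon: 11:16–21:33 = 10 h 17 min; less 60 min break → 9 h 17 min
Tue: 08:32–18:37 = 10 h 5 min; less 60 min break → 9 h 5 min
Wed: 09:23–18:47 = 9 h 24 min; less 60 min break → 8 h 24 min
Thu: 10:13–16:09 = 5 h 56 min; less 60 min break → 4 h 56 min
Fri: 10:10–16:13 = 6 h 3 min; less 60 min break → 5 h 3 min
Total: 9 h 17 min + 9 h 5 min + 8 h 24 min + 4 h 56 min + 5 h 3 min = 36 h 45 min.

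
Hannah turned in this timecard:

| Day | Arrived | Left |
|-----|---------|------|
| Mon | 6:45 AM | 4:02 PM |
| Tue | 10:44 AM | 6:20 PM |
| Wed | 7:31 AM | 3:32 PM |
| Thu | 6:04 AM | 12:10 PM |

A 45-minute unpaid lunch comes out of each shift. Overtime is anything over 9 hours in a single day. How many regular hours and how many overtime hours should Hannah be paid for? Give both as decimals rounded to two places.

Mon: 6:45 AM–4:02 PM = 9 h 17 min; less 45 min break → 8 h 32 min
Tue: 10:44 AM–6:20 PM = 7 h 36 min; less 45 min break → 6 h 51 min
Wed: 7:31 AM–3:32 PM = 8 h 1 min; less 45 min break → 7 h 16 min
Thu: 6:04 AM–12:10 PM = 6 h 6 min; less 45 min break → 5 h 21 min
Mon reg 8 h 32 min / OT 0 h 0 min; Tue reg 6 h 51 min / OT 0 h 0 min; Wed reg 7 h 16 min / OT 0 h 0 min; Thu reg 5 h 21 min / OT 0 h 0 min.
Totals: regular 28 h 0 min, overtime 0 h 0 min.

Regular 28.00 hours, overtime 0.00 hours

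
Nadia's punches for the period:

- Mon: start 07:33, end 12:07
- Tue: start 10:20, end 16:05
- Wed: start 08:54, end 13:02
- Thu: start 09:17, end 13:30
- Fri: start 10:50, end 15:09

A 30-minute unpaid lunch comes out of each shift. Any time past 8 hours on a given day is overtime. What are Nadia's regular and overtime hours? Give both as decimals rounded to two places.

Mon: 07:33–12:07 = 4 h 34 min; less 30 min break → 4 h 4 min
Tue: 10:20–16:05 = 5 h 45 min; less 30 min break → 5 h 15 min
Wed: 08:54–13:02 = 4 h 8 min; less 30 min break → 3 h 38 min
Thu: 09:17–13:30 = 4 h 13 min; less 30 min break → 3 h 43 min
Fri: 10:50–15:09 = 4 h 19 min; less 30 min break → 3 h 49 min
Mon reg 4 h 4 min / OT 0 h 0 min; Tue reg 5 h 15 min / OT 0 h 0 min; Wed reg 3 h 38 min / OT 0 h 0 min; Thu reg 3 h 43 min / OT 0 h 0 min; Fri reg 3 h 49 min / OT 0 h 0 min.
Totals: regular 20 h 29 min, overtime 0 h 0 min.

Regular 20.48 hours, overtime 0.00 hours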